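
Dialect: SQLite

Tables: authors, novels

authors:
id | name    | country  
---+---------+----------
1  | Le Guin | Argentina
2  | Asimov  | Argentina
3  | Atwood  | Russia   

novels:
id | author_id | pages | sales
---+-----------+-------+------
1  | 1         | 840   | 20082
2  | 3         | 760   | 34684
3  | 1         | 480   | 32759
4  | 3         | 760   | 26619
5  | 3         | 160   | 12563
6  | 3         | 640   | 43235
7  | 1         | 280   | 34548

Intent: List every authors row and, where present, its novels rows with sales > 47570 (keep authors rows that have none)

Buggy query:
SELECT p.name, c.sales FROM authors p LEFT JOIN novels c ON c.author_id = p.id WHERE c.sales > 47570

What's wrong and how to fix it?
Bug: Filtering c.sales in WHERE discards the NULL rows produced by LEFT JOIN, turning it into an inner join

Fix: Move the right-table condition into the ON clause so unmatched parents are kept

Corrected query:
SELECT p.name, c.sales FROM authors p LEFT JOIN novels c ON c.author_id = p.id AND c.sales > 47570

Result:
name    | sales
--------+------
Le Guin | NULL 
Asimov  | NULL 
Atwood  | NULL 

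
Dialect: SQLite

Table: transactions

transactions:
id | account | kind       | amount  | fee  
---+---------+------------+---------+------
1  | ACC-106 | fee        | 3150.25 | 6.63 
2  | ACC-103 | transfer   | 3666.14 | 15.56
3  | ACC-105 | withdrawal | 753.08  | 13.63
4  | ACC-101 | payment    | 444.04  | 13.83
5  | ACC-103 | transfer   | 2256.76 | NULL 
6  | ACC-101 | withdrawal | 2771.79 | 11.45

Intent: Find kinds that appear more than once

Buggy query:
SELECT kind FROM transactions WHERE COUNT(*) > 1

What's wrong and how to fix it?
Bug: COUNT(*) is an aggregate and cannot be used in WHERE

Fix: Group first, then use HAVING for the count condition

Corrected query:
SELECT kind FROM transactions GROUP BY kind HAVING COUNT(*) > 1

Result:
kind      
----------
transfer  
withdrawal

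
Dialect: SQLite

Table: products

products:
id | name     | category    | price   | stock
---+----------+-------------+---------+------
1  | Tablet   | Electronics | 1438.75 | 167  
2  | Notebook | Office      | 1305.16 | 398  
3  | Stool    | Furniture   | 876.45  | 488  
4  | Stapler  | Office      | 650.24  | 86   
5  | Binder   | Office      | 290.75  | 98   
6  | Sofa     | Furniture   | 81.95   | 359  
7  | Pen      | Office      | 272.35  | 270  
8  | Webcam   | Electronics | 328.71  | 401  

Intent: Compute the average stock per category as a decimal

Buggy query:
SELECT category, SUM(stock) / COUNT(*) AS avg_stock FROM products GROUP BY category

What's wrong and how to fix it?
Bug: Both operands are integers, so '/' performs integer division and truncates

Fix: Multiply by 1.0 (or CAST to REAL) to force floating-point division

Corrected query:
SELECT category, SUM(stock) * 1.0 / COUNT(*) AS avg_stock FROM products GROUP BY category

Result:
category    | avg_stock
------------+----------
Electronics | 284      
Furniture   | 423.5    
Office      | 213      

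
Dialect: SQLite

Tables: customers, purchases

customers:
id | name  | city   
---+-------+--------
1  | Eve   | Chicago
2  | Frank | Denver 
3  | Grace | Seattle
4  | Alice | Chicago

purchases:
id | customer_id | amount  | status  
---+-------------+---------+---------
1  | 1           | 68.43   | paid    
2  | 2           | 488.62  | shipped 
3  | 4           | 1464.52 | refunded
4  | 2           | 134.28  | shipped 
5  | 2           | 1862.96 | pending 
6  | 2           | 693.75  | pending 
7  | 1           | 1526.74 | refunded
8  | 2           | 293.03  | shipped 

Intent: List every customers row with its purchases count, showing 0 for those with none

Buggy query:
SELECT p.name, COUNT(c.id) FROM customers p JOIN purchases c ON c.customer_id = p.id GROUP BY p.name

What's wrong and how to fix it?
Bug: INNER JOIN drops customers rows that have no matching purchases rows

Fix: Switch to LEFT JOIN to retain unmatched parent rows

Corrected query:
SELECT p.name, COUNT(c.id) FROM customers p LEFT JOIN purchases c ON c.customer_id = p.id GROUP BY p.name

Result:
name  | COUNT(c.id)
------+------------
Alice | 1          
Eve   | 2          
Frank | 5          
Grace | 0          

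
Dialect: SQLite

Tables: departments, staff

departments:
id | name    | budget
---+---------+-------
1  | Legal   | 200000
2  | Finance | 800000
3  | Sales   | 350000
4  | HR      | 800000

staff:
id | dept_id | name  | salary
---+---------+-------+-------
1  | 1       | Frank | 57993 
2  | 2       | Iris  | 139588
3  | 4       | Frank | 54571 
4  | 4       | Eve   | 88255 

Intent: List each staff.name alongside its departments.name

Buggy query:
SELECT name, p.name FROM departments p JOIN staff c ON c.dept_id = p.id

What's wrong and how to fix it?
Bug: 'name' exists in both joined tables, so the database can't tell which one is meant

Fix: Qualify the column with its table alias (c.name)

Corrected query:
SELECT c.name, p.name FROM departments p JOIN staff c ON c.dept_id = p.id

Result:
name  | name   
------+--------
Frank | Legal  
Iris  | Finance
Frank | HR     
Eve   | HR     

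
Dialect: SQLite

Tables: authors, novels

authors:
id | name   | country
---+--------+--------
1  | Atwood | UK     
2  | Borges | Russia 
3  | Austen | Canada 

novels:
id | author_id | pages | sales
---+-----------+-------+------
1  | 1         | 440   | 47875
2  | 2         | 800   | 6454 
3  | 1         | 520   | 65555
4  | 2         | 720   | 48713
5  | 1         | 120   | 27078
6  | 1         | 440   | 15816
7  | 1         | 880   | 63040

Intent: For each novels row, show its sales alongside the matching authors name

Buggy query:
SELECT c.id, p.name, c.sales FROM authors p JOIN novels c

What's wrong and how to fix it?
Bug: Missing join condition: each novels row is matched to all authors rows instead of just its own

Fix: Specify the join condition linking the foreign key to the parent id

Corrected query:
SELECT c.id, p.name, c.sales FROM authors p JOIN novels c ON c.author_id = p.id

Result:
id | name   | sales
---+--------+------
1  | Atwood | 47875
2  | Borges | 6454 
3  | Atwood | 65555
4  | Borges | 48713
5  | Atwood | 27078
6  | Atwood | 15816
7  | Atwood | 63040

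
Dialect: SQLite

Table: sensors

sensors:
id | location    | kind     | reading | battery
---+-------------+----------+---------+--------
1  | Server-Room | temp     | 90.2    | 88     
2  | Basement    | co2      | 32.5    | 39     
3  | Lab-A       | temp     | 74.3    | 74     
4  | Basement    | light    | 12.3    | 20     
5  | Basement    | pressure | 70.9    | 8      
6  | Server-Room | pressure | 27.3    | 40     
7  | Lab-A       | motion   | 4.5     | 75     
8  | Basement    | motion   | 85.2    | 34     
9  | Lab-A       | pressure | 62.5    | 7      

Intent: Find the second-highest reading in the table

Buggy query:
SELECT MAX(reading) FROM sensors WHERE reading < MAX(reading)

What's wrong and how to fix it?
Bug: MAX(reading) on the right of the comparison is an aggregate-in-WHERE error

Fix: Compute the overall MAX in a subquery, then take MAX of rows below it

Corrected query:
SELECT MAX(reading) FROM sensors WHERE reading < (SELECT MAX(reading) FROM sensors)

Result:
MAX(reading)
------------
85.2        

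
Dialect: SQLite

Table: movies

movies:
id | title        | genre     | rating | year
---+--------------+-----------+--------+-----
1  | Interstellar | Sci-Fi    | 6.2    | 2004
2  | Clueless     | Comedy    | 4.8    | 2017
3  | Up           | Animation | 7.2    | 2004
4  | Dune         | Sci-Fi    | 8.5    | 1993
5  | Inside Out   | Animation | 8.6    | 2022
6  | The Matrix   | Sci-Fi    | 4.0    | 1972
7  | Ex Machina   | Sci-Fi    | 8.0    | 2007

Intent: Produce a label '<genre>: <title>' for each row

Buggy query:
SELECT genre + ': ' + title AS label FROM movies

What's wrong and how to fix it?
Bug: SQLite uses || for string concatenation; + coerces text to numbers (yielding 0)

Fix: Replace + with || to concatenate text

Corrected query:
SELECT genre || ': ' || title AS label FROM movies

Result:
label                
---------------------
Sci-Fi: Interstellar 
Comedy: Clueless     
Animation: Up        
Sci-Fi: Dune         
Animation: Inside Out
Sci-Fi: The Matrix   
Sci-Fi: Ex Machina   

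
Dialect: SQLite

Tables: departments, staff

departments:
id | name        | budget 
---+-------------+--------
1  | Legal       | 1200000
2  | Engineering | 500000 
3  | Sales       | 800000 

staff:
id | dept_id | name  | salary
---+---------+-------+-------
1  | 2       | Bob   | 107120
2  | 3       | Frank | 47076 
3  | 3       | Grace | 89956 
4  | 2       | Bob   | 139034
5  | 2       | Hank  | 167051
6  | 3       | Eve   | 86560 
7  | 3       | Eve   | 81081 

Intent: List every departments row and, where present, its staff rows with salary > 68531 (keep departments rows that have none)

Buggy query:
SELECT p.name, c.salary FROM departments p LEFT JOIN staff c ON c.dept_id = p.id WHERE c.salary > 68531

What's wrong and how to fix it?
Bug: A WHERE condition on the right-hand table after LEFT JOIN drops unmatched parents

Fix: Move the right-table condition into the ON clause so unmatched parents are kept

Corrected query:
SELECT p.name, c.salary FROM departments p LEFT JOIN staff c ON c.dept_id = p.id AND c.salary > 68531

Result:
name        | salary
------------+-------
Legal       | NULL  
Engineering | 107120
Engineering | 139034
Engineering | 167051
Sales       | 81081 
Sales       | 86560 
Sales       | 89956 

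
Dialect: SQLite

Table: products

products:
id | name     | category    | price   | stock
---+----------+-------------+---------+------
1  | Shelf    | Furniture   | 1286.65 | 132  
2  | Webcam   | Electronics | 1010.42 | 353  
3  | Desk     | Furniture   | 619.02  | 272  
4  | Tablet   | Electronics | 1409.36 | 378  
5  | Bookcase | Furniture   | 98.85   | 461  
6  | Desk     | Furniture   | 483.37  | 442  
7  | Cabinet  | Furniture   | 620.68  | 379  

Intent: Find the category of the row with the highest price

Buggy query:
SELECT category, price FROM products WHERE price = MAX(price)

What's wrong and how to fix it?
Bug: WHERE is evaluated per row; an aggregate over the whole table isn't defined there

Fix: Use a subquery: WHERE price = (SELECT MAX(price) FROM products)

Corrected query:
SELECT category, price FROM products WHERE price = (SELECT MAX(price) FROM products)

Result:
category    | price  
------------+--------
Electronics | 1409.36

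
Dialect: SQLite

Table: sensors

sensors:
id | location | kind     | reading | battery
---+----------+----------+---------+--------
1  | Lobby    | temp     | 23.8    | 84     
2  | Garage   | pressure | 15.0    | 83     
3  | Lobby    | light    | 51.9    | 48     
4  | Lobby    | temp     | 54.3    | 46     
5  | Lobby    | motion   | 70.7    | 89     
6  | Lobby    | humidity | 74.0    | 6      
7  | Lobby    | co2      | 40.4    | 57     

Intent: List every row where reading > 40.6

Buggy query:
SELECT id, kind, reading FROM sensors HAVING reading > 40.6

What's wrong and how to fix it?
Bug: HAVING filters the output of aggregation, but this query has no GROUP BY and no aggregate functions, so SQLite rejects it (HAVING clause on a non-aggregate query); the condition here is per row

Fix: Use WHERE for row-level filtering

Corrected query:
SELECT id, kind, reading FROM sensors WHERE reading > 40.6

Result:
id | kind     | reading
---+----------+--------
3  | light    | 51.9   
4  | temp     | 54.3   
5  | motion   | 70.7   
6  | humidity | 74     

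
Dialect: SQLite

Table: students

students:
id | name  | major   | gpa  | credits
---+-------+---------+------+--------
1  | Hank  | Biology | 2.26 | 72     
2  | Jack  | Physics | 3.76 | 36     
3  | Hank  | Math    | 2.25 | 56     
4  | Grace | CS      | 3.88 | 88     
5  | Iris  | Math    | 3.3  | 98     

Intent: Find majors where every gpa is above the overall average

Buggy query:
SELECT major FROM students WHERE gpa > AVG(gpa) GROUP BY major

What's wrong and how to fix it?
Bug: AVG() is an aggregate; it can't sit directly in WHERE

Fix: Use a subquery for AVG and a HAVING MIN(...) filter so the condition holds for every row in the group

Corrected query:
SELECT major FROM students GROUP BY major HAVING MIN(gpa) > (SELECT AVG(gpa) FROM students)

Result:
major  
-------
CS     
Physics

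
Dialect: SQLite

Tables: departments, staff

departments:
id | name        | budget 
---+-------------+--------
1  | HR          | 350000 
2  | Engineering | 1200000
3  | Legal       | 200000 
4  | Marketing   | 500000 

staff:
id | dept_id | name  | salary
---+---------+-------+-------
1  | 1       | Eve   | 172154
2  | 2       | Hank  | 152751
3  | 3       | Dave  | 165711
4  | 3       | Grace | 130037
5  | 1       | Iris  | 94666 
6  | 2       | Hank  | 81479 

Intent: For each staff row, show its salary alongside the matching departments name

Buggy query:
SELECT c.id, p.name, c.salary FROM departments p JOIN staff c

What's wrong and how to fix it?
Bug: Missing join condition: each staff row is matched to all departments rows instead of just its own

Fix: Add ON c.dept_id = p.id to the JOIN

Corrected query:
SELECT c.id, p.name, c.salary FROM departments p JOIN staff c ON c.dept_id = p.id

Result:
id | name        | salary
---+-------------+-------
1  | HR          | 172154
2  | Engineering | 152751
3  | Legal       | 165711
4  | Legal       | 130037
5  | HR          | 94666 
6  | Engineering | 81479 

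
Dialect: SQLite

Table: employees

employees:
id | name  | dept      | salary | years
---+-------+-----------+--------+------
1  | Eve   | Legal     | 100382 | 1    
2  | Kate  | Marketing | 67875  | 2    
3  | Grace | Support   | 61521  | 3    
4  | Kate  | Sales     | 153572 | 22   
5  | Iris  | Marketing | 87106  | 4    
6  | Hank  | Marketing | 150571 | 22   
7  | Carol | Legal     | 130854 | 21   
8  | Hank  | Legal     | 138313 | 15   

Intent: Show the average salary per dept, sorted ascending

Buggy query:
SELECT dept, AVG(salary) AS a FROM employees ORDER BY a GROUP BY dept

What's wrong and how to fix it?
Bug: ORDER BY appears before GROUP BY; SQL clause order requires GROUP BY first

Fix: Reorder: SELECT … FROM … GROUP BY … ORDER BY …

Corrected query:
SELECT dept, AVG(salary) AS a FROM employees GROUP BY dept ORDER BY a

Result:
dept      | a            
----------+--------------
Support   | 61521        
Marketing | 101850.666667
Legal     | 123183       
Sales     | 153572       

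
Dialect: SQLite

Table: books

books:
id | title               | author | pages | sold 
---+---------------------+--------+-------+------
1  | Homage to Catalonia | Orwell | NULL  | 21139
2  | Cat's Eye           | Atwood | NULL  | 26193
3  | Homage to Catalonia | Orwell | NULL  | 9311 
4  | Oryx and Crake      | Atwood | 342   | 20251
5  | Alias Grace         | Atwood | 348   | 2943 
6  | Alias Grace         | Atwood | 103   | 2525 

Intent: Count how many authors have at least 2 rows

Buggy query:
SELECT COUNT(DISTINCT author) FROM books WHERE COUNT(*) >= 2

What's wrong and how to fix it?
Bug: COUNT(*) cannot appear in WHERE; the per-group count doesn't exist yet

Fix: Use a subquery that GROUPs and filters with HAVING, then count its rows

Corrected query:
SELECT COUNT(*) FROM (SELECT author FROM books GROUP BY author HAVING COUNT(*) >= 2)

Result:
COUNT(*)
--------
2       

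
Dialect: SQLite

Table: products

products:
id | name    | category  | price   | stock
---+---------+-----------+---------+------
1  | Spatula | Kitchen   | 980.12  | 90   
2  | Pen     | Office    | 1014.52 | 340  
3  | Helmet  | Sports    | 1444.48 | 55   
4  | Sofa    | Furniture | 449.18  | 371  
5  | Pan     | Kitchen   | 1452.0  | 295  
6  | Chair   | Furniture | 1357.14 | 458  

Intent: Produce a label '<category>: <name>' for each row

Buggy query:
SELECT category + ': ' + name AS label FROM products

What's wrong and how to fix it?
Bug: '+' is numeric addition; on text columns SQLite converts them to 0 instead of concatenating

Fix: Use the || operator for string concatenation

Corrected query:
SELECT category || ': ' || name AS label FROM products

Result:
label           
----------------
Kitchen: Spatula
Office: Pen     
Sports: Helmet  
Furniture: Sofa 
Kitchen: Pan    
Furniture: Chair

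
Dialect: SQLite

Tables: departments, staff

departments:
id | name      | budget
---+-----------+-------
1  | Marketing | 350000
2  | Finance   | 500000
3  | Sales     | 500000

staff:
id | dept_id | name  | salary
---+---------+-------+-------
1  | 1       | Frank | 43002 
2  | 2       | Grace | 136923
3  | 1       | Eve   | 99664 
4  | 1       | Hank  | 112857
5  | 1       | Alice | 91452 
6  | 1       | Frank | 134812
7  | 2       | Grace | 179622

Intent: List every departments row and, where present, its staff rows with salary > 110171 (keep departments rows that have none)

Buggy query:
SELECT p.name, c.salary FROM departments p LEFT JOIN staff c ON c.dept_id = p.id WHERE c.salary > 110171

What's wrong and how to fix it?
Bug: Filtering c.salary in WHERE discards the NULL rows produced by LEFT JOIN, turning it into an inner join

Fix: Move the right-table condition into the ON clause so unmatched parents are kept

Corrected query:
SELECT p.name, c.salary FROM departments p LEFT JOIN staff c ON c.dept_id = p.id AND c.salary > 110171

Result:
name      | salary
----------+-------
Marketing | 112857
Marketing | 134812
Finance   | 136923
Finance   | 179622
Sales     | NULL  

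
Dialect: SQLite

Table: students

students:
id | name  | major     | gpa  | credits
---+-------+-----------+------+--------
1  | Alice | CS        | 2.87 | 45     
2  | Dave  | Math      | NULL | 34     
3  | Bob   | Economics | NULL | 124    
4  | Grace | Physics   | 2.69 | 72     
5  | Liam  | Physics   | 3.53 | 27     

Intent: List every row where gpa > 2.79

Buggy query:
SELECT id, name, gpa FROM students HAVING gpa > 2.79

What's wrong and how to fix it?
Bug: This is a non-aggregate query (no GROUP BY, no aggregates), so in SQLite the HAVING clause is invalid here; a row-level condition belongs in WHERE

Fix: Replace HAVING with WHERE since the condition applies to individual rows

Corrected query:
SELECT id, name, gpa FROM students WHERE gpa > 2.79

Result:
id | name  | gpa 
---+-------+-----
1  | Alice | 2.87
5  | Liam  | 3.53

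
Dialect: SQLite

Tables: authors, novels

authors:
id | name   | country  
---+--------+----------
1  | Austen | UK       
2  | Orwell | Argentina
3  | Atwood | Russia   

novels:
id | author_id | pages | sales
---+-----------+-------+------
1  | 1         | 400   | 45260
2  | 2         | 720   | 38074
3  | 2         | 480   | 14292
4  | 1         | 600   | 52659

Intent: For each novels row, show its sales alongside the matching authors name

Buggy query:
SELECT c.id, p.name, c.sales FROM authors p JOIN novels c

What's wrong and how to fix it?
Bug: Missing join condition: each novels row is matched to all authors rows instead of just its own

Fix: Add ON c.author_id = p.id to the JOIN

Corrected query:
SELECT c.id, p.name, c.sales FROM authors p JOIN novels c ON c.author_id = p.id

Result:
id | name   | sales
---+--------+------
1  | Austen | 45260
2  | Orwell | 38074
3  | Orwell | 14292
4  | Austen | 52659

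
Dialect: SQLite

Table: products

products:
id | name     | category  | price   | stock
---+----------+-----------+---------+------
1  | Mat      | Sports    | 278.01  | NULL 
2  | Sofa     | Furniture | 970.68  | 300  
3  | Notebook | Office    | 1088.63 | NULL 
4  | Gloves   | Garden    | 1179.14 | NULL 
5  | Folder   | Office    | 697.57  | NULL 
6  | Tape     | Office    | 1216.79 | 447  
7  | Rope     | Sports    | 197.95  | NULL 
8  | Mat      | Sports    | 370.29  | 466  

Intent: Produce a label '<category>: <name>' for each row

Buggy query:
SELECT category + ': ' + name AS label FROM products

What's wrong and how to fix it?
Bug: '+' is numeric addition; on text columns SQLite converts them to 0 instead of concatenating

Fix: Use the || operator for string concatenation

Corrected query:
SELECT category || ': ' || name AS label FROM products

Result:
label           
----------------
Sports: Mat     
Furniture: Sofa 
Office: Notebook
Garden: Gloves  
Office: Folder  
Office: Tape    
Sports: Rope    
Sports: Mat     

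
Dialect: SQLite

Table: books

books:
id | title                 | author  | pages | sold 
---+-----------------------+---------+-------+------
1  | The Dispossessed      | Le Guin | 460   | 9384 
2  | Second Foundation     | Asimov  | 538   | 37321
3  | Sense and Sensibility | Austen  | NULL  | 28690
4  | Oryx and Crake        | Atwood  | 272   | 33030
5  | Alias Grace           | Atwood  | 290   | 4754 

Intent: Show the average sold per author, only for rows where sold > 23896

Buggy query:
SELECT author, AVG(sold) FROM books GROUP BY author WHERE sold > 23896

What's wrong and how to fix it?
Bug: WHERE cannot follow GROUP BY

Fix: Move the WHERE clause before GROUP BY

Corrected query:
SELECT author, AVG(sold) FROM books WHERE sold > 23896 GROUP BY author

Result:
author | AVG(sold)
-------+----------
Asimov | 37321    
Atwood | 33030    
Austen | 28690    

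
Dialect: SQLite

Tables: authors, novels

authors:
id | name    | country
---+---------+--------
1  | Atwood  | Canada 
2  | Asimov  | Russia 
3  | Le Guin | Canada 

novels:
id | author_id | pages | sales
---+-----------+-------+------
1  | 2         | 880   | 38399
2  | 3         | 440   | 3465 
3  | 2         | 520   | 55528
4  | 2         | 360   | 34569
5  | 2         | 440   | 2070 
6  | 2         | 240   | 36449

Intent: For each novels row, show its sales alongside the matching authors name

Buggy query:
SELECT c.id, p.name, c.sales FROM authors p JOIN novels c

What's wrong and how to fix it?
Bug: JOIN with no ON clause produces a cartesian product; every novels row pairs with every authors row

Fix: Specify the join condition linking the foreign key to the parent id

Corrected query:
SELECT c.id, p.name, c.sales FROM authors p JOIN novels c ON c.author_id = p.id

Result:
id | name    | sales
---+---------+------
1  | Asimov  | 38399
2  | Le Guin | 3465 
3  | Asimov  | 55528
4  | Asimov  | 34569
5  | Asimov  | 2070 
6  | Asimov  | 36449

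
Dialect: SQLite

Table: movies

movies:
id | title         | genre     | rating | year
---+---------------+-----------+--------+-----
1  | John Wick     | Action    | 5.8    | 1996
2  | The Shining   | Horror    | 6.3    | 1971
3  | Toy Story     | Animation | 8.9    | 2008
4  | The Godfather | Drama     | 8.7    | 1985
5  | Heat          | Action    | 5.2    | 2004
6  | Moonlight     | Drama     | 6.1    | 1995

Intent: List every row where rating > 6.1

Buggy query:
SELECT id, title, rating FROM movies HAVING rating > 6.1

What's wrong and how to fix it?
Bug: This is a non-aggregate query (no GROUP BY, no aggregates), so in SQLite the HAVING clause is invalid here; a row-level condition belongs in WHERE

Fix: Use WHERE for row-level filtering

Corrected query:
SELECT id, title, rating FROM movies WHERE rating > 6.1

Result:
id | title         | rating
---+---------------+-------
2  | The Shining   | 6.3   
3  | Toy Story     | 8.9   
4  | The Godfather | 8.7   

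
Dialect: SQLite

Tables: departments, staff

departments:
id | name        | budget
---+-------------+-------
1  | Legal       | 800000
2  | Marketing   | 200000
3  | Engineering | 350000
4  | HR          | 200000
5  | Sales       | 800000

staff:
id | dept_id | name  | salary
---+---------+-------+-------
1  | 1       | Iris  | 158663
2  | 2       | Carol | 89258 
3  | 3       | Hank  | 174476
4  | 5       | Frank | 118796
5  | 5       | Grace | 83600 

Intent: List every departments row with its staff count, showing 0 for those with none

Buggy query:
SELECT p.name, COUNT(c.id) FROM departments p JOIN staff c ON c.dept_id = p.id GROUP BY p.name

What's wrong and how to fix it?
Bug: INNER JOIN drops departments rows that have no matching staff rows

Fix: Switch to LEFT JOIN to retain unmatched parent rows

Corrected query:
SELECT p.name, COUNT(c.id) FROM departments p LEFT JOIN staff c ON c.dept_id = p.id GROUP BY p.name

Result:
name        | COUNT(c.id)
------------+------------
Engineering | 1          
HR          | 0          
Legal       | 1          
Marketing   | 1          
Sales       | 2          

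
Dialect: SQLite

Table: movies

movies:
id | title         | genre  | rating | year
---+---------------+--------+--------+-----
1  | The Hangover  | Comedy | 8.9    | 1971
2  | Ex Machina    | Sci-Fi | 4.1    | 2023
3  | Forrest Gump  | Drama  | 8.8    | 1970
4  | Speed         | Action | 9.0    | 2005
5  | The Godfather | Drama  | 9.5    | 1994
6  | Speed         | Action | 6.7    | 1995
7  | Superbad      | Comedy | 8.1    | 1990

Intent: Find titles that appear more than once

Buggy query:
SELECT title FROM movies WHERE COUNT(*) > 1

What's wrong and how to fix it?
Bug: COUNT(*) is an aggregate and cannot be used in WHERE

Fix: GROUP BY title, then filter groups with HAVING COUNT(*) > 1

Corrected query:
SELECT title FROM movies GROUP BY title HAVING COUNT(*) > 1

Result:
title
-----
Speed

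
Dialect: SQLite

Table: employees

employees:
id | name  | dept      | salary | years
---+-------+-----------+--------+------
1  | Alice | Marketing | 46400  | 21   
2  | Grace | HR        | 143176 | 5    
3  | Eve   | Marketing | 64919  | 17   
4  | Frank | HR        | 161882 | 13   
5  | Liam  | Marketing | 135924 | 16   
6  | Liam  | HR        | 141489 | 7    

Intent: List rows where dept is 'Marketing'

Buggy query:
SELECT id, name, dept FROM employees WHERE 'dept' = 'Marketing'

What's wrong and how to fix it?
Bug: Single quotes denote string literals in SQL; the column name is being compared as a constant string

Fix: Remove the quotes around the column name (or use double quotes for an identifier)

Corrected query:
SELECT id, name, dept FROM employees WHERE dept = 'Marketing'

Result:
id | name  | dept     
---+-------+----------
1  | Alice | Marketing
3  | Eve   | Marketing
5  | Liam  | Marketing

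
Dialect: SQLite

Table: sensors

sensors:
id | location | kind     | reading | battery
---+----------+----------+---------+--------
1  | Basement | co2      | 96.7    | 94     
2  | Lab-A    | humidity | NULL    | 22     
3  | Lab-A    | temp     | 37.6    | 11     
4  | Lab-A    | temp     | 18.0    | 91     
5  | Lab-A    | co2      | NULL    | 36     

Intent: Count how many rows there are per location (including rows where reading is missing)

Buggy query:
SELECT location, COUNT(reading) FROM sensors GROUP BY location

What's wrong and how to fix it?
Bug: COUNT(reading) skips NULLs, so groups with missing reading are undercounted

Fix: Use COUNT(*) to count all rows regardless of NULL

Corrected query:
SELECT location, COUNT(*) FROM sensors GROUP BY location

Result:
location | COUNT(*)
---------+---------
Basement | 1       
Lab-A    | 4       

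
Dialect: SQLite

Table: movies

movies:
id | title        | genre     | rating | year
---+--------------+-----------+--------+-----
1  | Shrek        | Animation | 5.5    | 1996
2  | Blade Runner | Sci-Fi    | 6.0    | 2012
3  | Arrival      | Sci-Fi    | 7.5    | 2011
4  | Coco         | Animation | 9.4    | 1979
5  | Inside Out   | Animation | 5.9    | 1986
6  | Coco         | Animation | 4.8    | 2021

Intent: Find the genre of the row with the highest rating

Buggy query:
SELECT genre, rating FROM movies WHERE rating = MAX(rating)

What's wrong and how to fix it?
Bug: MAX(rating) is an aggregate and cannot be used directly in WHERE

Fix: Wrap MAX in a scalar subquery so WHERE compares against a single value

Corrected query:
SELECT genre, rating FROM movies WHERE rating = (SELECT MAX(rating) FROM movies)

Result:
genre     | rating
----------+-------
Animation | 9.4   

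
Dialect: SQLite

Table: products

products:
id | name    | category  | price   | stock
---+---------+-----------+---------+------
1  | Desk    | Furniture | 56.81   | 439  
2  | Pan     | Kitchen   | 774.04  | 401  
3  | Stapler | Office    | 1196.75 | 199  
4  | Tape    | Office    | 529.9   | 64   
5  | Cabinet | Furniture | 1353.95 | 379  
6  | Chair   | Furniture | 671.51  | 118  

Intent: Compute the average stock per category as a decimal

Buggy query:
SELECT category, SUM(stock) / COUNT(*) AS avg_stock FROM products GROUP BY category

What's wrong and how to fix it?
Bug: SUM(stock) and COUNT(*) are both integers; the division truncates the fractional part

Fix: Cast one side to REAL so the division keeps the fractional part

Corrected query:
SELECT category, SUM(stock) * 1.0 / COUNT(*) AS avg_stock FROM products GROUP BY category

Result:
category  | avg_stock
----------+----------
Furniture | 312      
Kitchen   | 401      
Office    | 131.5    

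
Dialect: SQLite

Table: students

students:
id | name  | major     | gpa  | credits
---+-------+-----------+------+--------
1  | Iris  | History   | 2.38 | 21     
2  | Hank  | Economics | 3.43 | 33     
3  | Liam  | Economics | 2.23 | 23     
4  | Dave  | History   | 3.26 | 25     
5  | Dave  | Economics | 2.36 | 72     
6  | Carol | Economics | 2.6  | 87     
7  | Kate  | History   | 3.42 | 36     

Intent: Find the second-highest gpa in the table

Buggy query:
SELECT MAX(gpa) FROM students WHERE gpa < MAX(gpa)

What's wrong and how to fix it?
Bug: MAX(gpa) on the right of the comparison is an aggregate-in-WHERE error

Fix: Put the inner MAX in a scalar subquery

Corrected query:
SELECT MAX(gpa) FROM students WHERE gpa < (SELECT MAX(gpa) FROM students)

Result:
MAX(gpa)
--------
3.42    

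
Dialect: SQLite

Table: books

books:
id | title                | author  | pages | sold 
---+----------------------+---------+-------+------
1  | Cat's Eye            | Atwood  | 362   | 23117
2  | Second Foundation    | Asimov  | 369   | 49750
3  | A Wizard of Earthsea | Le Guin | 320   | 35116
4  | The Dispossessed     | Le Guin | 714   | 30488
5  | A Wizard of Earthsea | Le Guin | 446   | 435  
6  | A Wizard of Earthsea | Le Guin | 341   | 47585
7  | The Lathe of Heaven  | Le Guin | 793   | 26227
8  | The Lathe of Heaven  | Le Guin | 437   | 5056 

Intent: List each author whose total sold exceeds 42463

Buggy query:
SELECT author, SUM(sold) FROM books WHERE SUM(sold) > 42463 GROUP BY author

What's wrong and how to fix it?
Bug: WHERE runs before GROUP BY, so aggregates aren't available there

Fix: Use HAVING (which filters groups after aggregation) instead of WHERE

Corrected query:
SELECT author, SUM(sold) FROM books GROUP BY author HAVING SUM(sold) > 42463

Result:
author  | SUM(sold)
--------+----------
Asimov  | 49750    
Le Guin | 144907   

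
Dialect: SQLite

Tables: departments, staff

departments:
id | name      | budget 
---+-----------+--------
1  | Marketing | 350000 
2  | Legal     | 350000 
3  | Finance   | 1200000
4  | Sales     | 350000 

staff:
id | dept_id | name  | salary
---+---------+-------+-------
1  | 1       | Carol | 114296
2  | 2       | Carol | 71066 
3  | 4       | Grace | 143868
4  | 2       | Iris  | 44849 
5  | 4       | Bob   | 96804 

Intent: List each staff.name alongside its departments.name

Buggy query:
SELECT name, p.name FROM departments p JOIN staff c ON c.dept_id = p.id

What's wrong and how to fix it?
Bug: Both tables have a 'name' column; the unqualified reference is ambiguous

Fix: Qualify the column with its table alias (c.name)

Corrected query:
SELECT c.name, p.name FROM departments p JOIN staff c ON c.dept_id = p.id

Result:
name  | name     
------+----------
Carol | Marketing
Carol | Legal    
Grace | Sales    
Iris  | Legal    
Bob   | Sales    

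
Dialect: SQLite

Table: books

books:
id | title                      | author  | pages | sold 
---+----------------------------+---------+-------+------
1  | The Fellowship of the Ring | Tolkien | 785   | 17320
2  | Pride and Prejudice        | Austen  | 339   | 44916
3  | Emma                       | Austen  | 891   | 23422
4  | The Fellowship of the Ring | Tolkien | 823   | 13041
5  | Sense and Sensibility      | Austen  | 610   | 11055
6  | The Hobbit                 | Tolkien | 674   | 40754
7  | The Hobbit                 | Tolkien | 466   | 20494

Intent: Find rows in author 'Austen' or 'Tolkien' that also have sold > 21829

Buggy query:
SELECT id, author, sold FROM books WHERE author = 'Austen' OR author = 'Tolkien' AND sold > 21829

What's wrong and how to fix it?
Bug: AND binds tighter than OR, so this parses as author = 'Austen' OR (author = 'Tolkien' AND sold > 21829)

Fix: Add parentheses around the OR so the AND applies to both alternatives

Corrected query:
SELECT id, author, sold FROM books WHERE (author = 'Austen' OR author = 'Tolkien') AND sold > 21829

Result:
id | author  | sold 
---+---------+------
2  | Austen  | 44916
3  | Austen  | 23422
6  | Tolkien | 40754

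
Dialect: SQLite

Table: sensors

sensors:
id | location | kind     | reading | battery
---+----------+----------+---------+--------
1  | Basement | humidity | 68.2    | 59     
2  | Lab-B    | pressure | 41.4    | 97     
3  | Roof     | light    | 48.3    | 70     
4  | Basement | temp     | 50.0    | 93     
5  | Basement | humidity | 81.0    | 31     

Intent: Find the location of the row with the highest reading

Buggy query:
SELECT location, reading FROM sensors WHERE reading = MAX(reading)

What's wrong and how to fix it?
Bug: WHERE is evaluated per row; an aggregate over the whole table isn't defined there

Fix: Wrap MAX in a scalar subquery so WHERE compares against a single value

Corrected query:
SELECT location, reading FROM sensors WHERE reading = (SELECT MAX(reading) FROM sensors)

Result:
location | reading
---------+--------
Basement | 81     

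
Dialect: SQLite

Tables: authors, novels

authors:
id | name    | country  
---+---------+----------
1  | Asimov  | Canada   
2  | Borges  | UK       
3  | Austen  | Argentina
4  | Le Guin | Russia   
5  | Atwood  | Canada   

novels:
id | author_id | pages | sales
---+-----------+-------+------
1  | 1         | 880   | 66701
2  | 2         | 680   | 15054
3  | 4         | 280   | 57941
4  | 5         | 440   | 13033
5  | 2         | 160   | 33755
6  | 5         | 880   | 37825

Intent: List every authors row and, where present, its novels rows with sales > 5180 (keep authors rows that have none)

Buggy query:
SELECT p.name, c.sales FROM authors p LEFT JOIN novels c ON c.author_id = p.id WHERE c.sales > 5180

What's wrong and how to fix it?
Bug: Filtering c.sales in WHERE discards the NULL rows produced by LEFT JOIN, turning it into an inner join

Fix: Move the right-table condition into the ON clause so unmatched parents are kept

Corrected query:
SELECT p.name, c.sales FROM authors p LEFT JOIN novels c ON c.author_id = p.id AND c.sales > 5180

Result:
name    | sales
--------+------
Asimov  | 66701
Borges  | 15054
Borges  | 33755
Austen  | NULL 
Le Guin | 57941
Atwood  | 13033
Atwood  | 37825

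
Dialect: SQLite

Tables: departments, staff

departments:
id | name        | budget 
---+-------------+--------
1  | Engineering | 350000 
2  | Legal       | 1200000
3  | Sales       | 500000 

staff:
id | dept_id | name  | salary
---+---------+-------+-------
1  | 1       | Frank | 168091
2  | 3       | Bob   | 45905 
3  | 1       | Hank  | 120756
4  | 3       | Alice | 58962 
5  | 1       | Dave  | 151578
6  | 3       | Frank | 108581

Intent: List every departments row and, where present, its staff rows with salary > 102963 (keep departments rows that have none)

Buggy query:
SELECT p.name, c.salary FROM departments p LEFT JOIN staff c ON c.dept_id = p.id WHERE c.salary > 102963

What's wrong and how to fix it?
Bug: Filtering c.salary in WHERE discards the NULL rows produced by LEFT JOIN, turning it into an inner join

Fix: Move the right-table condition into the ON clause so unmatched parents are kept

Corrected query:
SELECT p.name, c.salary FROM departments p LEFT JOIN staff c ON c.dept_id = p.id AND c.salary > 102963

Result:
name        | salary
------------+-------
Engineering | 120756
Engineering | 151578
Engineering | 168091
Legal       | NULL  
Sales       | 108581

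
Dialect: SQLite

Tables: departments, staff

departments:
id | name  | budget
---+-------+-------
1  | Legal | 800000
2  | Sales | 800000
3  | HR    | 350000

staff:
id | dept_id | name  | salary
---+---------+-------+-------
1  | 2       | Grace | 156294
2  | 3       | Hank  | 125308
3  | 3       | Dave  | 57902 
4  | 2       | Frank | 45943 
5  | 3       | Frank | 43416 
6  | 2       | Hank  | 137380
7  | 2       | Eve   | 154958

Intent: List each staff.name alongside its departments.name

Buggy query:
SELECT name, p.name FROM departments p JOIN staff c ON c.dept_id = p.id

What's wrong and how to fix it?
Bug: 'name' exists in both joined tables, so the database can't tell which one is meant

Fix: Qualify the column with its table alias (c.name)

Corrected query:
SELECT c.name, p.name FROM departments p JOIN staff c ON c.dept_id = p.id

Result:
name  | name 
------+------
Grace | Sales
Hank  | HR   
Dave  | HR   
Frank | Sales
Frank | HR   
Hank  | Sales
Eve   | Sales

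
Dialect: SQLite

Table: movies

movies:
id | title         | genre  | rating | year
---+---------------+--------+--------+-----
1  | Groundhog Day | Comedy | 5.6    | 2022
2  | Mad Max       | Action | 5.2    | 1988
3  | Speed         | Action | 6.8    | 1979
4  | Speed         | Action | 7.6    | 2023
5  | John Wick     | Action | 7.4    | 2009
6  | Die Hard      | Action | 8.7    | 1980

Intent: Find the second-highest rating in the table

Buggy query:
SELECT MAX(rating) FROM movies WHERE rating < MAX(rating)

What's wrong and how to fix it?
Bug: The inner MAX is an aggregate inside WHERE, which is not allowed

Fix: Put the inner MAX in a scalar subquery

Corrected query:
SELECT MAX(rating) FROM movies WHERE rating < (SELECT MAX(rating) FROM movies)

Result:
MAX(rating)
-----------
7.6        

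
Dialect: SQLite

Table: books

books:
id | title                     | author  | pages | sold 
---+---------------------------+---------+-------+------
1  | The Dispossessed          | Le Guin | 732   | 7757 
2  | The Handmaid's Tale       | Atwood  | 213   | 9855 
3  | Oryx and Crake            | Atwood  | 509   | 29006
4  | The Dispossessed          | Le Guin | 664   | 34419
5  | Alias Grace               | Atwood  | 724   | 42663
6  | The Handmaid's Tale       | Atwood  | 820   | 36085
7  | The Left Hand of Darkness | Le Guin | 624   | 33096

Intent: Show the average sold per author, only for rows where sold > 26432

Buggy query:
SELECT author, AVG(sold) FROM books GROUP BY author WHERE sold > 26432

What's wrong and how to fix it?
Bug: Row-level WHERE must come before GROUP BY in the clause order

Fix: Move the WHERE clause before GROUP BY

Corrected query:
SELECT author, AVG(sold) FROM books WHERE sold > 26432 GROUP BY author

Result:
author  | AVG(sold)
--------+----------
Atwood  | 35918    
Le Guin | 33757.5  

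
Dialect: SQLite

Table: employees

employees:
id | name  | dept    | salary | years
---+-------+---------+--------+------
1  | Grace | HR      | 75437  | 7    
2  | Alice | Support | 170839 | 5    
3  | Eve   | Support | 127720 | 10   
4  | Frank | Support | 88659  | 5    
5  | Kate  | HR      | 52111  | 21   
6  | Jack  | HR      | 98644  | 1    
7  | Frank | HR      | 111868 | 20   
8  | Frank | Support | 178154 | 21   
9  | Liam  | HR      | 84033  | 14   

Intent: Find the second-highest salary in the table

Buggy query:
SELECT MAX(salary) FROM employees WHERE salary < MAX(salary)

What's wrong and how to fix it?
Bug: MAX(salary) on the right of the comparison is an aggregate-in-WHERE error

Fix: Compute the overall MAX in a subquery, then take MAX of rows below it

Corrected query:
SELECT MAX(salary) FROM employees WHERE salary < (SELECT MAX(salary) FROM employees)

Result:
MAX(salary)
-----------
170839     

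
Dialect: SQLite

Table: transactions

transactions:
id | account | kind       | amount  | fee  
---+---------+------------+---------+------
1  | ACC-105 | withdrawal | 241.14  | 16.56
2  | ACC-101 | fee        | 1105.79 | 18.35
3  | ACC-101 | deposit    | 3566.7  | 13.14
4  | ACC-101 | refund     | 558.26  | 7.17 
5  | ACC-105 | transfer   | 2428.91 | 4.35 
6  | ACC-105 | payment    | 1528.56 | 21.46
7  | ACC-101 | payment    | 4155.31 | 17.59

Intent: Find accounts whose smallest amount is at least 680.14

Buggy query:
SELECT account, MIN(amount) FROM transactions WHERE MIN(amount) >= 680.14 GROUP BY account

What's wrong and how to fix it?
Bug: Aggregates like MIN are computed per group after WHERE runs

Fix: Replace WHERE with HAVING after the GROUP BY

Corrected query:
SELECT account, MIN(amount) FROM transactions GROUP BY account HAVING MIN(amount) >= 680.14

Result:
(no rows)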